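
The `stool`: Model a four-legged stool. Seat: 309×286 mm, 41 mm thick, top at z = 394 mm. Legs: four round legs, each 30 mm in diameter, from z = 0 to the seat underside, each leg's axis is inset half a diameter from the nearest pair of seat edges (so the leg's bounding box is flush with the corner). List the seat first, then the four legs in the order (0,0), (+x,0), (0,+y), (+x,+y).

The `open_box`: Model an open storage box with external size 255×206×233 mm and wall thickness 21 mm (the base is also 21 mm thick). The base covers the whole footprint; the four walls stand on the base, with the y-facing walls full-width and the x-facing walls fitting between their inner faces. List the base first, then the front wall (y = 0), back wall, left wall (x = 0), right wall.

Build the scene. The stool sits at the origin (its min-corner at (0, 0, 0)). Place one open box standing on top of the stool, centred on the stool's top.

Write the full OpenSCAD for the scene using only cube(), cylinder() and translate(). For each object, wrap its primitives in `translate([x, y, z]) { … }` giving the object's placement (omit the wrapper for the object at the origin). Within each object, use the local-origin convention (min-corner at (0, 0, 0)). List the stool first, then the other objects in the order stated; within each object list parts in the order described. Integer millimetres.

translate([0, 0, 353]) cube([309, 286, 41]);
translate([15, 15, 0]) cylinder(h = 353, r = 15);
translate([294, 15, 0]) cylinder(h = 353, r = 15);
translate([15, 271, 0]) cylinder(h = 353, r = 15);
translate([294, 271, 0]) cylinder(h = 353, r = 15);
translate([27, 40, 394]) {
  cube([255, 206, 21]);
  translate([0, 0, 21]) cube([255, 21, 212]);
  translate([0, 185, 21]) cube([255, 21, 212]);
  translate([0, 21, 21]) cube([21, 164, 212]);
  translate([234, 21, 21]) cube([21, 164, 212]);
}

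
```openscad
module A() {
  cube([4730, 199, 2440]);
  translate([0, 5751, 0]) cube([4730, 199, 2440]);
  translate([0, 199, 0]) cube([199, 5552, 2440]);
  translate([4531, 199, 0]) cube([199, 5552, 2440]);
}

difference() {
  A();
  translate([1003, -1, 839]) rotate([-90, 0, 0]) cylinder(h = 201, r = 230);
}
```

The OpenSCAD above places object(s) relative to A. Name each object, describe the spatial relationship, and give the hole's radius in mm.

The subtracted cylinder has r = 230 mm.

A is a house frame. The house frame has a circular hole through its front wall. The hole's radius is 230 mm.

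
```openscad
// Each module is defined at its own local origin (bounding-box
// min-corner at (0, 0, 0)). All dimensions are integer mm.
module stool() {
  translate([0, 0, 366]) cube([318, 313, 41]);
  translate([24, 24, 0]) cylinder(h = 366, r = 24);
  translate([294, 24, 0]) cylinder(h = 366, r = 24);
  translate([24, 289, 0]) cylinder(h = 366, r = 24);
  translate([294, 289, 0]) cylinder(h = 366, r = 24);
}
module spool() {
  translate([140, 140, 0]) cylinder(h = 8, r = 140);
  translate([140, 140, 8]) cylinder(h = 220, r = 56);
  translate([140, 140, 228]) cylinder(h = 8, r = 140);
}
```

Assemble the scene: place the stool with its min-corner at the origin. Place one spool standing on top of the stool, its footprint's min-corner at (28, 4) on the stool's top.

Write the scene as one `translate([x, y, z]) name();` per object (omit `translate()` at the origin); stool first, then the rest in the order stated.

stool();
translate([28, 4, 407]) spool();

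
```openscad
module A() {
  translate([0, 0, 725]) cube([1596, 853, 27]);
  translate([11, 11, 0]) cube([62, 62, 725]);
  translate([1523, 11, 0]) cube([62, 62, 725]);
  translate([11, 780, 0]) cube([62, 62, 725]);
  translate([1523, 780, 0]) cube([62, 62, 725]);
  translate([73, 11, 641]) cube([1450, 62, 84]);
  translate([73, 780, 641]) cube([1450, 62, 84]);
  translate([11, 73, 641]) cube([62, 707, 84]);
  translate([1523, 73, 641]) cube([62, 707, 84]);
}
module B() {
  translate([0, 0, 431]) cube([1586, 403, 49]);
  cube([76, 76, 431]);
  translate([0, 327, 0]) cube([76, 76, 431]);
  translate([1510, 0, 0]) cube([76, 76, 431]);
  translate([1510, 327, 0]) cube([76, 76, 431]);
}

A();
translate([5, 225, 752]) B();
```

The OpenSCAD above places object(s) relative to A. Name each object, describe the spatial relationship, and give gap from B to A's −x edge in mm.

The bench's min-x is at 5; the table's min-x is 0; gap = 5 mm.

A is a table. B is a bench. The bench is on top of the table, centred. The gap from the bench to the table's −x edge is 5 mm.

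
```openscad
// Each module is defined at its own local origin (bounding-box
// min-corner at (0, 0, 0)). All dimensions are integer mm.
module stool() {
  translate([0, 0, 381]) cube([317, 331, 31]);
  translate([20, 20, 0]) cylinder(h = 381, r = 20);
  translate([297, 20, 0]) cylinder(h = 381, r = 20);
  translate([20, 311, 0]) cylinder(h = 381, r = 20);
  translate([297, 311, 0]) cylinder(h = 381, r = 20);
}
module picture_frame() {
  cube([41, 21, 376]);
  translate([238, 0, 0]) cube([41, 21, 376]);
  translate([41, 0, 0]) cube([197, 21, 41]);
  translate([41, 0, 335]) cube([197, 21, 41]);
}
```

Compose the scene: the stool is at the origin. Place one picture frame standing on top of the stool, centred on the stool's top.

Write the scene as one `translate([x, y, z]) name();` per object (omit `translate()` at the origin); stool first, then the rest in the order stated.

stool();
translate([19, 155, 412]) picture_frame();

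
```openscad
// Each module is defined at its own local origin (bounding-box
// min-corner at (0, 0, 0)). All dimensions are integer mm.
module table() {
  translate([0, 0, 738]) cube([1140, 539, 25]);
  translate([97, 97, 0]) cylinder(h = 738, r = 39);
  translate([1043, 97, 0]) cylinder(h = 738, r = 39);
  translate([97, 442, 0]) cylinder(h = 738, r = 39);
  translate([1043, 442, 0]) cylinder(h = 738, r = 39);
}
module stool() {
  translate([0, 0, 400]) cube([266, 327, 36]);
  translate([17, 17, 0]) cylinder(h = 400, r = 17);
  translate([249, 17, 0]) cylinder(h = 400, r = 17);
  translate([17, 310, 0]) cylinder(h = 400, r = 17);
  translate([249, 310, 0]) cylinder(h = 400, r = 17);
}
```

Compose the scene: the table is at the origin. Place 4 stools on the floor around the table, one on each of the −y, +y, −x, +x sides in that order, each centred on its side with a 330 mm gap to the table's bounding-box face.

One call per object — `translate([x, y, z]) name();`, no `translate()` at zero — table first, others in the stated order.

table();
translate([437, -657, 0]) stool();
translate([437, 869, 0]) stool();
translate([-596, 106, 0]) stool();
translate([1470, 106, 0]) stool();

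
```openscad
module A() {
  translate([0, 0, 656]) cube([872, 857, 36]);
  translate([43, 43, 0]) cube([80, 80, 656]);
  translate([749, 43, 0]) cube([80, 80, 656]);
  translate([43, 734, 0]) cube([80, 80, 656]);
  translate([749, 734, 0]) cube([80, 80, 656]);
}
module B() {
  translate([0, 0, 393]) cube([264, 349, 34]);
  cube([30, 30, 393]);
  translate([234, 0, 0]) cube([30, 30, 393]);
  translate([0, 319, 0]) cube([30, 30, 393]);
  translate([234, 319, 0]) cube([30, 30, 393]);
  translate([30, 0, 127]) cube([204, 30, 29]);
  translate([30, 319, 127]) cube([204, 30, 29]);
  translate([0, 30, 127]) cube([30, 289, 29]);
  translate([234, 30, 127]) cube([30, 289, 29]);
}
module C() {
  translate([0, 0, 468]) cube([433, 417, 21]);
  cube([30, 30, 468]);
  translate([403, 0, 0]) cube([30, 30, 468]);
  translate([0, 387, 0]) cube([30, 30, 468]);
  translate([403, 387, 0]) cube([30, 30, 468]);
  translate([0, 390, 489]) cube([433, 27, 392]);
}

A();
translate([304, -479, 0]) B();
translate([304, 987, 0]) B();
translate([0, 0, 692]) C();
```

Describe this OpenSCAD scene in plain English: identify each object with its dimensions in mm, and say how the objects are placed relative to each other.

A is a table: top 872 mm (x) × 857 mm (y), 36 mm thick, upper face at z = 692 mm, on four 80×80 mm square legs, each inset 43 mm from the nearest pair of top edges, running from z = 0 to the bottom of the top.

B is a four-legged stool. The seat is 264×349 mm, 34 mm thick, top at z = 427 mm. It stands on four square legs, each 30×30 mm in cross-section, from z = 0 to the seat underside, each flush with a corner of the seat. Four stretchers, 30 mm wide and 29 mm tall, connect adjacent legs with their undersides at z = 127 mm, each running between the inner faces of the legs it joins and aligned with the legs' outer faces on the other axis.

C is a chair: 433×417 mm seat, 21 mm thick, top at z = 489 mm, on four 30 mm square corner legs flush with the seat edges. A 27 mm thick backrest slab spans the full seat width, extending 392 mm above the seat top, its back face flush with the seat's +y edge.

Two stools sit around the table at the −y, +y sides. The chair is on top of the table.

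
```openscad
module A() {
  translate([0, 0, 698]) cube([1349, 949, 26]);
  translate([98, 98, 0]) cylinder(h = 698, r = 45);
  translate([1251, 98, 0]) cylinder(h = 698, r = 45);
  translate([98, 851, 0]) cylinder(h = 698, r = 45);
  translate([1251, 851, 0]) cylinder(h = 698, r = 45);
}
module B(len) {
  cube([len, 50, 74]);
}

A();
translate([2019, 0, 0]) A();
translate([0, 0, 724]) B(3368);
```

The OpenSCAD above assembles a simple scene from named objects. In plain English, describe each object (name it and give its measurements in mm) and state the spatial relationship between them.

A is a rectangular dining table. The top is 1349×949×26 mm with its upper surface at z = 724 mm. It stands on four round legs of 90 mm diameter, each leg's bounding box inset 53 mm from the nearest pair of top edges, running from the floor to the underside of the top.

B is a rectangular beam 3368 mm long (x), 50 mm deep (y), 74 mm thick (z).

The beam spans the tops of two tables placed 670 mm apart, resting at z = 724 mm.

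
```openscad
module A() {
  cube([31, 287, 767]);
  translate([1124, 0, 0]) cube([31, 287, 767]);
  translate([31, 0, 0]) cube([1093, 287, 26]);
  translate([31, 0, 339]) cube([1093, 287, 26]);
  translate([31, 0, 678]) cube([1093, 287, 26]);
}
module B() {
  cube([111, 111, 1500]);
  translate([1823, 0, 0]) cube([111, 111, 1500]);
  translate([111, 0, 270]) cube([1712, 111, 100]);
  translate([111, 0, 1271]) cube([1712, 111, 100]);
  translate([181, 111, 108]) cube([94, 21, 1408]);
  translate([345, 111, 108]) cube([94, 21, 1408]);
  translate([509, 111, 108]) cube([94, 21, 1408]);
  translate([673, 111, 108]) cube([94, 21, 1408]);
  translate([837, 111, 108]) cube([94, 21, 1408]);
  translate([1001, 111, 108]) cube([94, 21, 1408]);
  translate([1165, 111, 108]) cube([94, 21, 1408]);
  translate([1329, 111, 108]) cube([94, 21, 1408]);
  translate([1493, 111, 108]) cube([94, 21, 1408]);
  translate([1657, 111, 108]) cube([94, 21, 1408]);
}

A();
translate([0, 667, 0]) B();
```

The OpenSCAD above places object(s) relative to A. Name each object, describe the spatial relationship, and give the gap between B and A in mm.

The fence section's nearest face is 380 mm from the bookshelf's +y face.

A is a bookshelf. B is a fence section. The fence section is on the floor beside the bookshelf on its +y side. The gap between the fence section and the bookshelf is 380 mm.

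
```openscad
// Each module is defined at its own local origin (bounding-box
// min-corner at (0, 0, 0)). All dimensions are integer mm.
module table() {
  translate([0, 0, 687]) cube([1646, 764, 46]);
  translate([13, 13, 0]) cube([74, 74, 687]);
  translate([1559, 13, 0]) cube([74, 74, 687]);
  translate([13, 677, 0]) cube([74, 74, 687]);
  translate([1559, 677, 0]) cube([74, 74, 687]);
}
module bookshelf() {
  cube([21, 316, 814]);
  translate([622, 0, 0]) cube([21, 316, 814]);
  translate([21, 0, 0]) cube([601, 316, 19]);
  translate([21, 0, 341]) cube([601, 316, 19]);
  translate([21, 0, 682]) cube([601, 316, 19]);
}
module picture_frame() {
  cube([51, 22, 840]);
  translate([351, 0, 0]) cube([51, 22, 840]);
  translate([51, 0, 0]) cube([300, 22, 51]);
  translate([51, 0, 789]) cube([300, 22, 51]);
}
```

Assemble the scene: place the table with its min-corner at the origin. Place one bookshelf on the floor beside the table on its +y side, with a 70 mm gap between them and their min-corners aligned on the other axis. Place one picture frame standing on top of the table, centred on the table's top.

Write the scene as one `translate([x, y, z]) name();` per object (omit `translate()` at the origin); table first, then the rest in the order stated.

table();
translate([0, 834, 0]) bookshelf();
translate([622, 371, 733]) picture_frame();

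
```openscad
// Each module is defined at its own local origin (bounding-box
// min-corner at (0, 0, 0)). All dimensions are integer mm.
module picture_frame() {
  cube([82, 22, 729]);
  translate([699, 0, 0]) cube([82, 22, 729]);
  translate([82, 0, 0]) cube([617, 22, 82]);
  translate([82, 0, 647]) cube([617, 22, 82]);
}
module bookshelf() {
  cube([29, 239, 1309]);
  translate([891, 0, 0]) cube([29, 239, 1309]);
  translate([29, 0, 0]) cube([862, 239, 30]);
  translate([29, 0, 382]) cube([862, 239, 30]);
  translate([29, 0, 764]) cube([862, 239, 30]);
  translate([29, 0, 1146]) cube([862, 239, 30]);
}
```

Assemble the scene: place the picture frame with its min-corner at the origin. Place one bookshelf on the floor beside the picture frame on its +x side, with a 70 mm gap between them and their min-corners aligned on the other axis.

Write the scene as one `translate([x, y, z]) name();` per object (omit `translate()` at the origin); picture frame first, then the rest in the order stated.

picture_frame();
translate([851, 0, 0]) bookshelf();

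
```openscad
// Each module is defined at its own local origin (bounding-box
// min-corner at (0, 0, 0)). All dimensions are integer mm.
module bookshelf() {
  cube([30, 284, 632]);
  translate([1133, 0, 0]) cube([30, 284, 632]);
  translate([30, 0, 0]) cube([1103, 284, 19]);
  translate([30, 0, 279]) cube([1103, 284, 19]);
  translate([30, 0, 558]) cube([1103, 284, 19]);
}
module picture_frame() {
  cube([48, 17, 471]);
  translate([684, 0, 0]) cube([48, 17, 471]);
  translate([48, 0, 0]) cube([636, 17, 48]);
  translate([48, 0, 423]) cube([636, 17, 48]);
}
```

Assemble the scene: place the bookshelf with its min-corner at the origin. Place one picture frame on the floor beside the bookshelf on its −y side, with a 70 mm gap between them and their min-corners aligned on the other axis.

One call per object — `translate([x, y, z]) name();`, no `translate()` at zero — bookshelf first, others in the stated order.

bookshelf();
translate([0, -87, 0]) picture_frame();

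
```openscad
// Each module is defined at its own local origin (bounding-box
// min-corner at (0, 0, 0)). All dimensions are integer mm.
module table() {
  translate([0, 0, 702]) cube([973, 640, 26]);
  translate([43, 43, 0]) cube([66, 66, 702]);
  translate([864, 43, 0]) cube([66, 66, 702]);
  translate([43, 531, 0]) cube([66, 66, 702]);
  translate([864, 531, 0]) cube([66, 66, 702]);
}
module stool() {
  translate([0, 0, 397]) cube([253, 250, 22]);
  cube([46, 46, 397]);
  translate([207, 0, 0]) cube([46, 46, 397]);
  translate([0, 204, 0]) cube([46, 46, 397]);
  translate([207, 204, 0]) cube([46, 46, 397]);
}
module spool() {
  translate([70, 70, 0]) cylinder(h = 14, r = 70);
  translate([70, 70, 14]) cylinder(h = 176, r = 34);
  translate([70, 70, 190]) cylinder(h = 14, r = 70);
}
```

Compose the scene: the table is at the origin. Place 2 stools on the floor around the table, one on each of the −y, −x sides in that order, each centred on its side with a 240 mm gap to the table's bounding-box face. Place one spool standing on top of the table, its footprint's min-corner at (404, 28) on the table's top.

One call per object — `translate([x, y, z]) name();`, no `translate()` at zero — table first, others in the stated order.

table();
translate([360, -490, 0]) stool();
translate([-493, 195, 0]) stool();
translate([404, 28, 728]) spool();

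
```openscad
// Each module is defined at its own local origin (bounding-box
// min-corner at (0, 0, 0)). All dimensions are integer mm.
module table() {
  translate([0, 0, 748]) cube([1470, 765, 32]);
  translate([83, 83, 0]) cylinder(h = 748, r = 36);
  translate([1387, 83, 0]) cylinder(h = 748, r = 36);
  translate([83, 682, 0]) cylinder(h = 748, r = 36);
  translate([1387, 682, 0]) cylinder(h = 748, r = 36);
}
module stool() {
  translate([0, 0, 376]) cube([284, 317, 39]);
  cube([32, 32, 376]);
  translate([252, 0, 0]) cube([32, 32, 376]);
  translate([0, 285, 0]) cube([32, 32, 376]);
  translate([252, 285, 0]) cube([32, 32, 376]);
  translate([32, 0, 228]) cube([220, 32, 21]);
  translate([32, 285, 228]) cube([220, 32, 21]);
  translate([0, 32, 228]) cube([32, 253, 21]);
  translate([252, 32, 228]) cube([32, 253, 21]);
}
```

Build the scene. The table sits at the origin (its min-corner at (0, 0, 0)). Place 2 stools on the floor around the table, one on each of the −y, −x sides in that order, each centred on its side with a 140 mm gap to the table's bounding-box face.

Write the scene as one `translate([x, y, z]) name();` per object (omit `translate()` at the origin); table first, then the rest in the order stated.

table();
translate([593, -457, 0]) stool();
translate([-424, 224, 0]) stool();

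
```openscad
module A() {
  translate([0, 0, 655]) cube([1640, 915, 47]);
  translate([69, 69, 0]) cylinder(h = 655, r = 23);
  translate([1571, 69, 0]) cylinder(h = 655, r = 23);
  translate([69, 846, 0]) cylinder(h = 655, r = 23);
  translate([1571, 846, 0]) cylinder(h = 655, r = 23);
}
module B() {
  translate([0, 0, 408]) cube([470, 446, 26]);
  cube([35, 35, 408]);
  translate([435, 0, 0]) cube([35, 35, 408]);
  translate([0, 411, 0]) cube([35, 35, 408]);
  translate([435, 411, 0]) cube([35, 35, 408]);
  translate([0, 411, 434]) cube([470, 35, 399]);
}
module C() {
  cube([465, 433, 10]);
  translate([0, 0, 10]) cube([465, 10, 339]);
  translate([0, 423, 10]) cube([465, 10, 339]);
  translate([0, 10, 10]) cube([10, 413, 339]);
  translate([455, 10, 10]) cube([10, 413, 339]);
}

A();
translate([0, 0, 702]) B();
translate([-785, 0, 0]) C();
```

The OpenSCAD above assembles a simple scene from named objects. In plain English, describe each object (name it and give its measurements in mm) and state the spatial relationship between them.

A is a table with a 1640×915 mm rectangular top, 47 mm thick, top surface at z = 702 mm, supported by four round legs of 46 mm diameter, each leg's bounding box inset 46 mm from the nearest pair of top edges, running from the floor.

B is a chair. The seat is a 470×446×26 mm slab with its top at z = 434 mm, on four 35×35 mm corner legs (flush with the seat edges, standing on z = 0). A flat backrest 35 mm thick, 399 mm tall, spans the full seat width and rises from the seat top along its +y edge, rear face flush with the rear of the seat.

C is an open storage box with external size 465×433×349 mm and wall thickness 10 mm (the base is also 10 mm thick). The base covers the whole footprint; the four walls stand on the base, with the y-facing walls full-width and the x-facing walls fitting between their inner faces.

The chair is on top of the table. The open box is on the floor beside the table on its −x side.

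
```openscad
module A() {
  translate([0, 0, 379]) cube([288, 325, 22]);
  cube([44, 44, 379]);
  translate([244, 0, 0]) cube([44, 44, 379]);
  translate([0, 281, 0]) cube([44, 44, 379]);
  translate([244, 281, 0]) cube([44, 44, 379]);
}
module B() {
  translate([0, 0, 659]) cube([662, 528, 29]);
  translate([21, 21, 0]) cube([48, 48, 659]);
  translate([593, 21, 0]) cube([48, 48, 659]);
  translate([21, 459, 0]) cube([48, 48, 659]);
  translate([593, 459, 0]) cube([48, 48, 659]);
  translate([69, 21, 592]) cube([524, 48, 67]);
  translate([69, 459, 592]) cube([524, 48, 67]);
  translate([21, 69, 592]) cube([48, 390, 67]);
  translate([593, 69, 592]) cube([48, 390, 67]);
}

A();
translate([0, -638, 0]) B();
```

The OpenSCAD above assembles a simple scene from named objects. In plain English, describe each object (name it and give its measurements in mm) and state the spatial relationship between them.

A is a four-legged stool. The seat is a 288×325×22 mm slab whose top surface is at z = 401 mm; four square legs, each 44×44 mm in cross-section, run from the floor (z = 0) to the underside of the seat, each flush with a corner of the seat.

B is a table: top 662 mm (x) × 528 mm (y), 29 mm thick, upper face at z = 688 mm, on four 48×48 mm square legs, each inset 21 mm from the nearest pair of top edges, running from z = 0 to the bottom of the top. Four apron rails, 48 mm thick and 67 mm tall, run between adjacent legs with their top edges flush with the underside of the top and their outer faces flush with the legs' outer faces.

The table is on the floor beside the stool on its −y side.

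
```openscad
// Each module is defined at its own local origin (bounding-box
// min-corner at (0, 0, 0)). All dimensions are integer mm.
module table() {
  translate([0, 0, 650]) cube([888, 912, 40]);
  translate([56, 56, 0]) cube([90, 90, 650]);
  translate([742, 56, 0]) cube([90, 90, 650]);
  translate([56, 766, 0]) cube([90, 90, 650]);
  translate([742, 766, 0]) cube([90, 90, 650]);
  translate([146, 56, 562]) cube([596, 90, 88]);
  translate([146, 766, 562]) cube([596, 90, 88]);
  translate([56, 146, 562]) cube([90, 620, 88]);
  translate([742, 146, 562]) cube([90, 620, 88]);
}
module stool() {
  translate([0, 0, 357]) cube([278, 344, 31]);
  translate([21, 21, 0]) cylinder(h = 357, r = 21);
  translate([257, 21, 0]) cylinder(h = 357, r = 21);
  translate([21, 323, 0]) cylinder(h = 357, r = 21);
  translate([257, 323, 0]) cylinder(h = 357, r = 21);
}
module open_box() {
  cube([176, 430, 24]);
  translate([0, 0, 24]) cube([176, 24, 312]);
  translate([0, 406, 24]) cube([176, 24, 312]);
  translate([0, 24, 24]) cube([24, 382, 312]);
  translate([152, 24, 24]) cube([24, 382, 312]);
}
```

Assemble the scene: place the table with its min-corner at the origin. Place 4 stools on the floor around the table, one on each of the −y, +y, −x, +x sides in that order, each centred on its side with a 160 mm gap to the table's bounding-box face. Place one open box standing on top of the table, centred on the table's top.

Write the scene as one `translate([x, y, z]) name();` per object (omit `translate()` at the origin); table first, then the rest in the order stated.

table();
translate([305, -504, 0]) stool();
translate([305, 1072, 0]) stool();
translate([-438, 284, 0]) stool();
translate([1048, 284, 0]) stool();
translate([356, 241, 690]) open_box();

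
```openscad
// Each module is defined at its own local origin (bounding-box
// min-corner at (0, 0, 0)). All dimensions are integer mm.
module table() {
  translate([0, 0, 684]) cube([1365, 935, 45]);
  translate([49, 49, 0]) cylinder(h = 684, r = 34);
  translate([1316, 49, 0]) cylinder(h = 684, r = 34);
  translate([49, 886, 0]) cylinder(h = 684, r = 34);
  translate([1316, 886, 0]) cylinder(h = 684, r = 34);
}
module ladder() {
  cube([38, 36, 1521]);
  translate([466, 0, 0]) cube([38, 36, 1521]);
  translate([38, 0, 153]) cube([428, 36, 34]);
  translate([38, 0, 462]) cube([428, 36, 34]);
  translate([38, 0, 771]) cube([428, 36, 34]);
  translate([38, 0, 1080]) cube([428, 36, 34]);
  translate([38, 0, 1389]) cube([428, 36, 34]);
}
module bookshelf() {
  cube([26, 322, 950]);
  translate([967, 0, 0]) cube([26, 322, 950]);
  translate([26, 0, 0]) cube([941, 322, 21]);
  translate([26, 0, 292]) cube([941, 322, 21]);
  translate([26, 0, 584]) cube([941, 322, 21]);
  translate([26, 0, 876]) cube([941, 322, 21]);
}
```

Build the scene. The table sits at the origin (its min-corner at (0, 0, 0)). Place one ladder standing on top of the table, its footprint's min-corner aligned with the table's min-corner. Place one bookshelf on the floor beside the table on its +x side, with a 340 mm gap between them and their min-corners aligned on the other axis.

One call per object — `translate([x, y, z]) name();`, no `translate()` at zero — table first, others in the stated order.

table();
translate([0, 0, 729]) ladder();
translate([1705, 0, 0]) bookshelf();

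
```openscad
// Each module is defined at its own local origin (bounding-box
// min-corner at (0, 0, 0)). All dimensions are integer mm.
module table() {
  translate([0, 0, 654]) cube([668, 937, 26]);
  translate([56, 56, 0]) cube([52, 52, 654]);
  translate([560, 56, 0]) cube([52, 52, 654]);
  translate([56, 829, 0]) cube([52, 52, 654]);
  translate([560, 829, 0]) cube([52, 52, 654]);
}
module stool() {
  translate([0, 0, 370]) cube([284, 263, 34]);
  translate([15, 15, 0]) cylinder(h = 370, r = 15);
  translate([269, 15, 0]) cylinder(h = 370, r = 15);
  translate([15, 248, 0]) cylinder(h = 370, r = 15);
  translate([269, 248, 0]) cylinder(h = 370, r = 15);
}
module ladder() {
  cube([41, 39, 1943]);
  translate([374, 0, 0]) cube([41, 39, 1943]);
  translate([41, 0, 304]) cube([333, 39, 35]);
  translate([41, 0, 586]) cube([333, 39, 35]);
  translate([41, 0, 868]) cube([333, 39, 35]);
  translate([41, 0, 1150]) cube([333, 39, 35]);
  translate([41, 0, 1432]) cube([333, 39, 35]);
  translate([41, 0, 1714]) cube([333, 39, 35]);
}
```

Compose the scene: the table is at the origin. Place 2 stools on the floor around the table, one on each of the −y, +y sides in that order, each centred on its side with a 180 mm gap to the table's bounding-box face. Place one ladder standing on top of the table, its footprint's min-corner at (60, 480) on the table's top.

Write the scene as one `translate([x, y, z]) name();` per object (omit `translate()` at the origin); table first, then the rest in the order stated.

table();
translate([192, -443, 0]) stool();
translate([192, 1117, 0]) stool();
translate([60, 480, 680]) ladder();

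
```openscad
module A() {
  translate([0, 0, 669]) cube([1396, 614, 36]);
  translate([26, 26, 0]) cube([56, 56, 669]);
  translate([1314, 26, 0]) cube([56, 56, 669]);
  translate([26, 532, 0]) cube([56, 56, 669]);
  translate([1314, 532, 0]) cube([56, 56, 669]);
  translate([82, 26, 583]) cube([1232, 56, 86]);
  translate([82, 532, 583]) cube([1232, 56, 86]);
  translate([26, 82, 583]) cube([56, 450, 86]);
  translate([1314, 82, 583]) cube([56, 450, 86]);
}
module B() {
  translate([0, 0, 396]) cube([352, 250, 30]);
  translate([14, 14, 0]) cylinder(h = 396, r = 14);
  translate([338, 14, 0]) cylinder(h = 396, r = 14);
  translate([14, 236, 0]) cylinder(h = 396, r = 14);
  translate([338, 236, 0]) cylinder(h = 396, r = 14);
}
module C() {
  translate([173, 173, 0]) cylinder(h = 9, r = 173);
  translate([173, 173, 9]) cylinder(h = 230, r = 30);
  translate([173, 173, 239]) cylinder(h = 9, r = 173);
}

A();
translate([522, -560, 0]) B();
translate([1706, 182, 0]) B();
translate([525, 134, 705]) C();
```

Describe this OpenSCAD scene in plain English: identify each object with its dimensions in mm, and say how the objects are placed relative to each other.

A is a rectangular dining table. The top is 1396×614×36 mm with its upper surface at z = 705 mm. It stands on four 56×56 mm square legs, each inset 26 mm from the nearest pair of top edges, running from the floor to the underside of the top. Four apron rails, 56 mm thick and 86 mm tall, run between adjacent legs with their top edges flush with the underside of the top and their outer faces flush with the legs' outer faces.

B is a four-legged stool. The seat is 352×250 mm, 30 mm thick, top at z = 426 mm. It stands on four round legs, each 28 mm in diameter, from z = 0 to the seat underside, each leg's axis is inset half a diameter from the nearest pair of seat edges (so the leg's bounding box is flush with the corner).

C is a spool: two coaxial disc flanges of radius 173 mm and thickness 9 mm, joined by a core cylinder of radius 30 mm and height 230 mm. The lower flange rests on z = 0 and the three cylinders share a vertical axis.

Two stools sit around the table at the −y, +x sides. The spool is on top of the table, centred.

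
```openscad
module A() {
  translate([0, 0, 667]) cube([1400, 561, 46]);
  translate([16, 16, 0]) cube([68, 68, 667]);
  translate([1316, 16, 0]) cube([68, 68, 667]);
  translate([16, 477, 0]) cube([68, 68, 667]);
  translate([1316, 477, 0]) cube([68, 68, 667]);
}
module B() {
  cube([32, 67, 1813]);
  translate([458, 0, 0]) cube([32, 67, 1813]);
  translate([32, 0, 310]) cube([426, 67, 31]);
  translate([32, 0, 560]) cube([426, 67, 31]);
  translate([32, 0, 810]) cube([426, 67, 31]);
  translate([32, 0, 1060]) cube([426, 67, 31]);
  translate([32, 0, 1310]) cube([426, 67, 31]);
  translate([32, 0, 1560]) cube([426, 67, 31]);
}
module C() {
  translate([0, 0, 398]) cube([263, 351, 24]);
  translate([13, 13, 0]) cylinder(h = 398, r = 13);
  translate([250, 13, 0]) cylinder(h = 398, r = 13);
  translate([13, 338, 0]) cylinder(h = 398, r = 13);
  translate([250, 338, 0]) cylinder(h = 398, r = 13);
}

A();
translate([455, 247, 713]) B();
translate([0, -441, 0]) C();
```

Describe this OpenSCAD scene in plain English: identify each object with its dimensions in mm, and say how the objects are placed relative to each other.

A is a table: top 1400 mm (x) × 561 mm (y), 46 mm thick, upper face at z = 713 mm, on four 68×68 mm square legs, each inset 16 mm from the nearest pair of top edges, running from z = 0 to the bottom of the top.

B is a straight ladder. Two 32×67 mm vertical rails, 1813 mm tall, stand 490 mm apart (outside-to-outside) with their front faces coplanar on the −y side. 6 rungs, each 67 mm deep and 31 mm tall, span between the inner faces of the rails, front faces flush with the rails. The lowest rung's underside is at z = 310 mm and rungs are spaced 250 mm apart (underside to underside).

C is a simple wooden stool: a rectangular seat 263 mm (x) by 351 mm (y), 24 mm thick, top face at z = 422 mm, on four round legs, each 26 mm in diameter. The legs rest on z = 0, each leg's axis is inset half a diameter from the nearest pair of seat edges (so the leg's bounding box is flush with the corner).

The ladder is on top of the table, centred. The stool is on the floor beside the table on its −y side.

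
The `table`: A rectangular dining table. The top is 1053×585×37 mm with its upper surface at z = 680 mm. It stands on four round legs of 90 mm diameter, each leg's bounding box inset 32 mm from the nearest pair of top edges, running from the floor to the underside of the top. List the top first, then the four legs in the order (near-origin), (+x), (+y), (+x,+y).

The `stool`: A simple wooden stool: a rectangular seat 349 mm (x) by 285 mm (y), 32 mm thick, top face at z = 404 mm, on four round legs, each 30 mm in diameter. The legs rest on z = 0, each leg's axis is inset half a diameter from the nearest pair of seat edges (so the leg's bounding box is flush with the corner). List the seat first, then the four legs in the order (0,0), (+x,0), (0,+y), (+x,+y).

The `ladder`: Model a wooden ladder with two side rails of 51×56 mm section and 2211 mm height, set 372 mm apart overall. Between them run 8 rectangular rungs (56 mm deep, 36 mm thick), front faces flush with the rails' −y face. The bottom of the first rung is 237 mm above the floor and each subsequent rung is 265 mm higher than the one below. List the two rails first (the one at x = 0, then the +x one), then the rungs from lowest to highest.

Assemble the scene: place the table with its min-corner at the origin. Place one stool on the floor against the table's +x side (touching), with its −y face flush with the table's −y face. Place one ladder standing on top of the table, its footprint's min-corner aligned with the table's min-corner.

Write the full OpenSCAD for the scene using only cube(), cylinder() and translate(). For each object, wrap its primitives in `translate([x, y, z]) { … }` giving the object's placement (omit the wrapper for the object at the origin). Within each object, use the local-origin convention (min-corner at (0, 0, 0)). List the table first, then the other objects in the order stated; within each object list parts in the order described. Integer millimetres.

translate([0, 0, 643]) cube([1053, 585, 37]);
translate([77, 77, 0]) cylinder(h = 643, r = 45);
translate([976, 77, 0]) cylinder(h = 643, r = 45);
translate([77, 508, 0]) cylinder(h = 643, r = 45);
translate([976, 508, 0]) cylinder(h = 643, r = 45);
translate([1053, 0, 0]) {
  translate([0, 0, 372]) cube([349, 285, 32]);
  translate([15, 15, 0]) cylinder(h = 372, r = 15);
  translate([334, 15, 0]) cylinder(h = 372, r = 15);
  translate([15, 270, 0]) cylinder(h = 372, r = 15);
  translate([334, 270, 0]) cylinder(h = 372, r = 15);
}
translate([0, 0, 680]) {
  cube([51, 56, 2211]);
  translate([321, 0, 0]) cube([51, 56, 2211]);
  translate([51, 0, 237]) cube([270, 56, 36]);
  translate([51, 0, 502]) cube([270, 56, 36]);
  translate([51, 0, 767]) cube([270, 56, 36]);
  translate([51, 0, 1032]) cube([270, 56, 36]);
  translate([51, 0, 1297]) cube([270, 56, 36]);
  translate([51, 0, 1562]) cube([270, 56, 36]);
  translate([51, 0, 1827]) cube([270, 56, 36]);
  translate([51, 0, 2092]) cube([270, 56, 36]);
}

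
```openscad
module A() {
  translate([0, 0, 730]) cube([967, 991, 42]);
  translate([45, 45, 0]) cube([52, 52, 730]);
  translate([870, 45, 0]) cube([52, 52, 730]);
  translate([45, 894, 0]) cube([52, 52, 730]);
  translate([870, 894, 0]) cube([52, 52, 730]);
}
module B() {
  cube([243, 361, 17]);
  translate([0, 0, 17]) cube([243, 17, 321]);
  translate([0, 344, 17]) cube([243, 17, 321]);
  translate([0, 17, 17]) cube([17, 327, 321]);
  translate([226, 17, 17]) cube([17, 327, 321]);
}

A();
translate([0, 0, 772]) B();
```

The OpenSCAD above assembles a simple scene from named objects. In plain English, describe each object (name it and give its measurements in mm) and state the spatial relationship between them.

A is a table with a 967×991 mm rectangular top, 42 mm thick, top surface at z = 772 mm, supported by four 52×52 mm square legs, each inset 45 mm from the nearest pair of top edges, running from the floor.

B is an open-topped rectangular box: outside dimensions 243×361×338 mm, with a uniform wall and base thickness of 17 mm. The base is a full 243×361 slab on the floor; four walls sit on top of the base. The front and back walls (the −y and +y sides) span the full width; the two side walls fit between them.

The open box is on top of the table.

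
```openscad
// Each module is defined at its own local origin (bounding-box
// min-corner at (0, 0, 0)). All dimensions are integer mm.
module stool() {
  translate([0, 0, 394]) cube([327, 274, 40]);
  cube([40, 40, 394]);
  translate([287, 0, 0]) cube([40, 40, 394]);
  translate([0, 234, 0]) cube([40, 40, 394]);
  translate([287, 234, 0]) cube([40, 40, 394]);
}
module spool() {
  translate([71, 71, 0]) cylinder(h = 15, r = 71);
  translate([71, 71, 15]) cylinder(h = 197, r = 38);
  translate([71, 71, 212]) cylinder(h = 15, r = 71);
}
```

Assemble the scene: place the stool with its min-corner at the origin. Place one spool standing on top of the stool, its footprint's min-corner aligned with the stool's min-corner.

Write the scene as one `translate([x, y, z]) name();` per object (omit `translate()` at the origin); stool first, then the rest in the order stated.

stool();
translate([0, 0, 434]) spool();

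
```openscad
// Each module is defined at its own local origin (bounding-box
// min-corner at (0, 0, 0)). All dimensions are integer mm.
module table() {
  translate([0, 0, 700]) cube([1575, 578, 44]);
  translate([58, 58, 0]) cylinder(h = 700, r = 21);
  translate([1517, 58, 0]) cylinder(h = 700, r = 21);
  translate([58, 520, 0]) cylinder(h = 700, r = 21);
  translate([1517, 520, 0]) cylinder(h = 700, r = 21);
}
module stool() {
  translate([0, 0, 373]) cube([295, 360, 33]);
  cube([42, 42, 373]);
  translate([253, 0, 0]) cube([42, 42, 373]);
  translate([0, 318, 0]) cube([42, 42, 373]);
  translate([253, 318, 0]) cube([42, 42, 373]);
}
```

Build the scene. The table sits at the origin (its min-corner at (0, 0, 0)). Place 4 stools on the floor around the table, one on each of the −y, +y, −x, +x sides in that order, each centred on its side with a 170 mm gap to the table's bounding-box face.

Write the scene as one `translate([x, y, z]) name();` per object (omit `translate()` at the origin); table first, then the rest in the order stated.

table();
translate([640, -530, 0]) stool();
translate([640, 748, 0]) stool();
translate([-465, 109, 0]) stool();
translate([1745, 109, 0]) stool();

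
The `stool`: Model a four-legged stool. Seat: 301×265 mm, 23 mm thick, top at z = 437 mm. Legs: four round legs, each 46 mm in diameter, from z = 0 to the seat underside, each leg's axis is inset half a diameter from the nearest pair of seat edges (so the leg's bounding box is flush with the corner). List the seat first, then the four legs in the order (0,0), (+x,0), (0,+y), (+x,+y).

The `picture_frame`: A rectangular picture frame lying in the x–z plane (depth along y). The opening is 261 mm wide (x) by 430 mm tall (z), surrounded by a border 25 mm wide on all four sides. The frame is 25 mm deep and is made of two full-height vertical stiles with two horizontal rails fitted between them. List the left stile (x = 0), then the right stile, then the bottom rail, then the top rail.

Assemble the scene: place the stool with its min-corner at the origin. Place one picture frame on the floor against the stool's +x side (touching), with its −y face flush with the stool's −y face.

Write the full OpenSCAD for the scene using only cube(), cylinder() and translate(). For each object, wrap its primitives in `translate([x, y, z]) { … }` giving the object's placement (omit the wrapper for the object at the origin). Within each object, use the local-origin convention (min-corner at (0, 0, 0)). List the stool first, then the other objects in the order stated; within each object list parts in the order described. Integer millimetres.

translate([0, 0, 414]) cube([301, 265, 23]);
translate([23, 23, 0]) cylinder(h = 414, r = 23);
translate([278, 23, 0]) cylinder(h = 414, r = 23);
translate([23, 242, 0]) cylinder(h = 414, r = 23);
translate([278, 242, 0]) cylinder(h = 414, r = 23);
translate([301, 0, 0]) {
  cube([25, 25, 480]);
  translate([286, 0, 0]) cube([25, 25, 480]);
  translate([25, 0, 0]) cube([261, 25, 25]);
  translate([25, 0, 455]) cube([261, 25, 25]);
}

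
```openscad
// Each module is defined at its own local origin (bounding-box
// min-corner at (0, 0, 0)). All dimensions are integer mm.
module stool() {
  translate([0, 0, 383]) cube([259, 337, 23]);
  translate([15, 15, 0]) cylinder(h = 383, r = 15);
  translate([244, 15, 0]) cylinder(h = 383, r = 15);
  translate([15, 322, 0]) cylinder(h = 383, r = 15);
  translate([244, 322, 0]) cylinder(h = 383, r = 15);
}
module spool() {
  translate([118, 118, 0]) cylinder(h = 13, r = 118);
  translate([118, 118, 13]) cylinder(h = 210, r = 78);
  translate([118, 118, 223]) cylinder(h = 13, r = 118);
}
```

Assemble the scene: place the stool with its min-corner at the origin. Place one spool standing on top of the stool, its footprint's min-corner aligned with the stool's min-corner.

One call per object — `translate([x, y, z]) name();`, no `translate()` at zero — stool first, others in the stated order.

stool();
translate([0, 0, 406]) spool();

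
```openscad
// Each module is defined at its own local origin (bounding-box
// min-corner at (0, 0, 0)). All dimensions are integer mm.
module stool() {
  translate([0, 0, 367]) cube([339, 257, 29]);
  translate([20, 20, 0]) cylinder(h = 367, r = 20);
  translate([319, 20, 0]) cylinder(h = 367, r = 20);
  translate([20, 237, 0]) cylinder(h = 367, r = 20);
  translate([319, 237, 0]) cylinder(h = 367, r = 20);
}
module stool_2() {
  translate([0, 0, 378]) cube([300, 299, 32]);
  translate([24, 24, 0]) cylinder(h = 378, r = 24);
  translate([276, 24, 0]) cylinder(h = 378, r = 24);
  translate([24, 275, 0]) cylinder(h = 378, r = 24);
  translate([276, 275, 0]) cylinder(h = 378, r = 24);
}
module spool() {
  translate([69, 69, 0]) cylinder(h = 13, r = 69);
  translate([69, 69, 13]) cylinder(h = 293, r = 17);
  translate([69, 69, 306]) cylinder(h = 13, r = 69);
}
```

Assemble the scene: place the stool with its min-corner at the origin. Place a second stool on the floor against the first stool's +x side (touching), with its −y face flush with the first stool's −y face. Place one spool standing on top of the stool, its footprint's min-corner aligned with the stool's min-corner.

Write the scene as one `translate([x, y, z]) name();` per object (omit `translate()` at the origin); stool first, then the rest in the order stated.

stool();
translate([339, 0, 0]) stool_2();
translate([0, 0, 396]) spool();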